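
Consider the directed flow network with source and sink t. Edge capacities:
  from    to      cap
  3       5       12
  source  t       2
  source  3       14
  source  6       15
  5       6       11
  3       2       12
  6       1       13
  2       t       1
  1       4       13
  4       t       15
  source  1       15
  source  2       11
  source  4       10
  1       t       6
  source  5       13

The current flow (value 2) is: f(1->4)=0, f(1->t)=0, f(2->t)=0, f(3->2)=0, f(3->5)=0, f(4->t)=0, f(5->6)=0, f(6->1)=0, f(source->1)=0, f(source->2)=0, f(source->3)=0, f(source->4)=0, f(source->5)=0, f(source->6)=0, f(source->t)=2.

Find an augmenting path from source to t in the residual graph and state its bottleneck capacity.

Residual along source->2->t: source->2: 11, 2->t: 1.
Bottleneck = min = 1.

source->2->t, bottleneck 1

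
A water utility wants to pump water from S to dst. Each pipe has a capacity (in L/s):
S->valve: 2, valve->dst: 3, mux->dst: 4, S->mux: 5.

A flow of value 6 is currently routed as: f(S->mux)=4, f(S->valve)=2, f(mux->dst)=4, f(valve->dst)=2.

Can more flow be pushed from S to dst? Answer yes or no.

Residual reachable from S: {S, mux}; dst is not reachable.
Saturated cut: S->valve, mux->dst with total capacity 6 = current flow value. Flow is maximum.

No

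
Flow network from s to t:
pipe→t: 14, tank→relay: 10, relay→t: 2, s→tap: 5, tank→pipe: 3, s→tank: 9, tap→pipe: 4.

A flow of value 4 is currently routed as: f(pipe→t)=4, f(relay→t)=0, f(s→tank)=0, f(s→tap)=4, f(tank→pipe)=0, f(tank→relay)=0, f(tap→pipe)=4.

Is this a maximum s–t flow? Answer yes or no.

Residual path s→tank→pipe→t has bottleneck 3 > 0.
Pushing 3 along it raises the flow to 7, so the given flow is not maximum.

No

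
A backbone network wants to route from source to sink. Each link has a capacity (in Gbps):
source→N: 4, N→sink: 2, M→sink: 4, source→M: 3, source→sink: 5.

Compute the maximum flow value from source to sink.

Augment source→sink: bottleneck 5. Total 5.
Augment source→N→sink: bottleneck 2. Total 7.
Augment source→M→sink: bottleneck 3. Total 10.
No augmenting path remains in the residual graph.

10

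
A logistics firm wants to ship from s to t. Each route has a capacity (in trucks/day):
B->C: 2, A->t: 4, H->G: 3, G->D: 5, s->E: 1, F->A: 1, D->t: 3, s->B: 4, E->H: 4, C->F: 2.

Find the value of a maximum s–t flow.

2

Augment s->B->C->F->A->t: bottleneck 1. Total 1.
Augment s->E->H->G->D->t: bottleneck 1. Total 2.
No augmenting path remains in the residual graph.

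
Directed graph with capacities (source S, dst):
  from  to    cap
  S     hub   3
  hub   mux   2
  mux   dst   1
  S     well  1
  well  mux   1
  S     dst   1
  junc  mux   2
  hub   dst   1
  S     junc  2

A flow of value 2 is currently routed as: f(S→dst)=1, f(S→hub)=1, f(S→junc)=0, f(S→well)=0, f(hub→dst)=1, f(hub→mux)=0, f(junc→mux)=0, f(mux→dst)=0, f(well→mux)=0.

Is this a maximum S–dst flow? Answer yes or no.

No

Residual path S→well→mux→dst has bottleneck 1 > 0.
Pushing 1 along it raises the flow to 3, so the given flow is not maximum.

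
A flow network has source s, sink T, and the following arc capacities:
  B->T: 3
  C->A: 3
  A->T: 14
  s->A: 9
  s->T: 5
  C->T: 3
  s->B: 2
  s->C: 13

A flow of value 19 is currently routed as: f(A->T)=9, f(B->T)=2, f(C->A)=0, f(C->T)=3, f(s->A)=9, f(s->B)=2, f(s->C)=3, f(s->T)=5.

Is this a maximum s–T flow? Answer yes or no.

Residual path s->C->A->T has bottleneck 3 > 0.
Pushing 3 along it raises the flow to 22, so the given flow is not maximum.

No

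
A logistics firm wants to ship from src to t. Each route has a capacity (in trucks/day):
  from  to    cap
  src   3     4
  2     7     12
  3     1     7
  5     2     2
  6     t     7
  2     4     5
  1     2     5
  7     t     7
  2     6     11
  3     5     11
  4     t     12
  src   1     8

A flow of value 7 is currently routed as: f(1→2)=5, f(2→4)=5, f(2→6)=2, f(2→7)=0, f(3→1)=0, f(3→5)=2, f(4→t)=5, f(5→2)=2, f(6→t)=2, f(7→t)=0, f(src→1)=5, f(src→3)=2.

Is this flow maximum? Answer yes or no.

Yes

Residual reachable from src: {1, 3, 5, src}; t is not reachable.
Saturated cut: 5→2, 1→2 with total capacity 7 = current flow value. Flow is maximum.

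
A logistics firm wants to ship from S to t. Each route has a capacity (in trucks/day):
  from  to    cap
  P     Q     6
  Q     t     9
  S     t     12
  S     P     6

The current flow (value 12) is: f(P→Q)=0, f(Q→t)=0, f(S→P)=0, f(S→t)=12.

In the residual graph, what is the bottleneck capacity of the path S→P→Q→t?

6

Residual capacities along the path: S→P: 6, P→Q: 6, Q→t: 9.
Minimum is 6.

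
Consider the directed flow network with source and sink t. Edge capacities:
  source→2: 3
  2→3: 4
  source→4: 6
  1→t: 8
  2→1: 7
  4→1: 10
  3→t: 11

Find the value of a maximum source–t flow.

9

Augment source→4→1→t: bottleneck 6. Total 6.
Augment source→2→1→t: bottleneck 2. Total 8.
Augment source→2→3→t: bottleneck 1. Total 9.
No augmenting path remains in the residual graph.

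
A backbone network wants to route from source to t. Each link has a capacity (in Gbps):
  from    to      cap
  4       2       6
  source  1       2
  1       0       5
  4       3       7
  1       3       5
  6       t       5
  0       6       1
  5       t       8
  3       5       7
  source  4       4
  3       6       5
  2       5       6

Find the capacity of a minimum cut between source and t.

Max flow = 6 (via 2 augmenting paths).
In the residual at optimum, the set reachable from source is {source}.
Cut edges: source→4 (cap 4), source→1 (cap 2). Sum = 6.

6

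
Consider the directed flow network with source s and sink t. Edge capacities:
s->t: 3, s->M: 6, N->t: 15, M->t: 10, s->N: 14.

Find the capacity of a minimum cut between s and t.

Max flow = 23 (via 3 augmenting paths).
In the residual at optimum, the set reachable from s is {s}.
Cut edges: s->M (cap 6), s->N (cap 14), s->t (cap 3). Sum = 23.

23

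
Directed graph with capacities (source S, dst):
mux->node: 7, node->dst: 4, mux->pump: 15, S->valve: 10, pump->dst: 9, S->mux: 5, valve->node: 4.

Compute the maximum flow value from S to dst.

Augment S->valve->node->dst: bottleneck 4. Total 4.
Augment S->mux->pump->dst: bottleneck 5. Total 9.
No augmenting path remains in the residual graph.

9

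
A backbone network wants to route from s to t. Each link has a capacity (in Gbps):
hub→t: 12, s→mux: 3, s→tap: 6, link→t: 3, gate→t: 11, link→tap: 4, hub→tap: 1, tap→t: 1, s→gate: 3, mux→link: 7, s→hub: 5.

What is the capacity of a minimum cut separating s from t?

12

Max flow = 12 (via 4 augmenting paths).
In the residual at optimum, the set reachable from s is {s, tap}.
Cut edges: s→mux (cap 3), s→hub (cap 5), s→gate (cap 3), tap→t (cap 1). Sum = 12.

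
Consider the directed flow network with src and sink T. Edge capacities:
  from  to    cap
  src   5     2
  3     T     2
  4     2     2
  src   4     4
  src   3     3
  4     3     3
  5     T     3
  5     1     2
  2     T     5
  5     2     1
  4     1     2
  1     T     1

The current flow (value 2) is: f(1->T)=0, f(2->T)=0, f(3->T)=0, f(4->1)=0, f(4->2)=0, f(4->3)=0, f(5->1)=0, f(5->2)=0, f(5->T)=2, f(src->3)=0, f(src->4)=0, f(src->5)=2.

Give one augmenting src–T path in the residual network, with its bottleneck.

Residual along src->3->T: src->3: 3, 3->T: 2.
Bottleneck = min = 2.

src->3->T, bottleneck 2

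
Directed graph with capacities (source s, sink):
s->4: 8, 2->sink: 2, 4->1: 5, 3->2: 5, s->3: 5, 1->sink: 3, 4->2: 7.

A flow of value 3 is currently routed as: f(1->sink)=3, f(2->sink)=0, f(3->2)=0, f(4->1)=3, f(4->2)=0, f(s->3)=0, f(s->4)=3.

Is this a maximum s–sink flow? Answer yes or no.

Residual path s->4->2->sink has bottleneck 2 > 0.
Pushing 2 along it raises the flow to 5, so the given flow is not maximum.

No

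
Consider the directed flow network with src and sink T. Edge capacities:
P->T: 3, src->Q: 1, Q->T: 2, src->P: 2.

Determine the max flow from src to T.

3

Augment src->P->T: bottleneck 2. Total 2.
Augment src->Q->T: bottleneck 1. Total 3.
No augmenting path remains in the residual graph.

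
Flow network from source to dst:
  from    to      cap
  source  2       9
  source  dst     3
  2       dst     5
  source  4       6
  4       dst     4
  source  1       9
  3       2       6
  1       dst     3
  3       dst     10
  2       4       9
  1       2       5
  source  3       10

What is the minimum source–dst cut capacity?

Max flow = 25 (via 5 augmenting paths).
In the residual at optimum, the set reachable from source is {1, 2, 4, source}.
Cut edges: source->3 (cap 10), source->dst (cap 3), 1->dst (cap 3), 2->dst (cap 5), 4->dst (cap 4). Sum = 25.

25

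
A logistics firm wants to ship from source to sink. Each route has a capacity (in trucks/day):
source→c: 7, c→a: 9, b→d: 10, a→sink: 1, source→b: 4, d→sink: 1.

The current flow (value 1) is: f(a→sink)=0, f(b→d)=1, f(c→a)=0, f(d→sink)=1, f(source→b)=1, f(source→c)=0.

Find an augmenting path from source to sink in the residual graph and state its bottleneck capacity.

source→c→a→sink, bottleneck 1

Residual along source→c→a→sink: source→c: 7, c→a: 9, a→sink: 1.
Bottleneck = min = 1.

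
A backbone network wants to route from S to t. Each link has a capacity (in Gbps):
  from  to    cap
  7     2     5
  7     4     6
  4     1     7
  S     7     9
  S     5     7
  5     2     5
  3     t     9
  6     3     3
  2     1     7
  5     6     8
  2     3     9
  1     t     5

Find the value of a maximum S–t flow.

14

Augment S→7→4→1→t: bottleneck 5. Total 5.
Augment S→7→2→3→t: bottleneck 4. Total 9.
Augment S→5→2→3→t: bottleneck 5. Total 14.
No augmenting path remains in the residual graph.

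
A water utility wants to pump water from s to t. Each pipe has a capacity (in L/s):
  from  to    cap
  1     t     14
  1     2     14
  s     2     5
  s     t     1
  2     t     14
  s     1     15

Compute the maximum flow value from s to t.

Augment s->t: bottleneck 1. Total 1.
Augment s->1->t: bottleneck 14. Total 15.
Augment s->2->t: bottleneck 5. Total 20.
Augment s->1->2->t: bottleneck 1. Total 21.
No augmenting path remains in the residual graph.

21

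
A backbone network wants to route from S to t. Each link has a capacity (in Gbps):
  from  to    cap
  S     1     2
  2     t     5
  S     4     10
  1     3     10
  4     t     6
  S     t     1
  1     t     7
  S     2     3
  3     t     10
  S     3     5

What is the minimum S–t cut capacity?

Max flow = 17 (via 5 augmenting paths).
In the residual at optimum, the set reachable from S is {4, S}.
Cut edges: S→1 (cap 2), S→2 (cap 3), S→3 (cap 5), S→t (cap 1), 4→t (cap 6). Sum = 17.

17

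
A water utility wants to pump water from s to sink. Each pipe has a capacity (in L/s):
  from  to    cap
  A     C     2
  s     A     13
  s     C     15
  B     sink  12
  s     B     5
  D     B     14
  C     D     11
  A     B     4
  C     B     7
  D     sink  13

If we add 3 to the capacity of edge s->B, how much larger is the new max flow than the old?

Original max flow = 23.
Edge s->B does not cross the min cut (source side {A, B, C, s}), so extra capacity there cannot help.
New max flow = 23. Increase = 0.

0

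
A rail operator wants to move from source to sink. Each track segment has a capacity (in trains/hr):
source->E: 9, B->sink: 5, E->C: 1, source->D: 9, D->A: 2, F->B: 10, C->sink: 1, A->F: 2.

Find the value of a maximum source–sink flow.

Augment source->E->C->sink: bottleneck 1. Total 1.
Augment source->D->A->F->B->sink: bottleneck 2. Total 3.
No augmenting path remains in the residual graph.

3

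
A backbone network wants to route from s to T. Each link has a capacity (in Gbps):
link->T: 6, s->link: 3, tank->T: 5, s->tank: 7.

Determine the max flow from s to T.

8

Augment s->tank->T: bottleneck 5. Total 5.
Augment s->link->T: bottleneck 3. Total 8.
No augmenting path remains in the residual graph.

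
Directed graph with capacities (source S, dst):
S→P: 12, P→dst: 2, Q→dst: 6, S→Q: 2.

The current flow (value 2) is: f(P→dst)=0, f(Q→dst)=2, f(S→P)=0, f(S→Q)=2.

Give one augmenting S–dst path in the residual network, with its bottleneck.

S→P→dst, bottleneck 2

Residual along S→P→dst: S→P: 12, P→dst: 2.
Bottleneck = min = 2.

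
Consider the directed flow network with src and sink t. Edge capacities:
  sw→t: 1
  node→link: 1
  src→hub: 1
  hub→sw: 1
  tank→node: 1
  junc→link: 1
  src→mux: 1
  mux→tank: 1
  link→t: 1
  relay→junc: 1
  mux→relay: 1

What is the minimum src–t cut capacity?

Max flow = 2 (via 2 augmenting paths).
In the residual at optimum, the set reachable from src is {src}.
Cut edges: src→hub (cap 1), src→mux (cap 1). Sum = 2.

2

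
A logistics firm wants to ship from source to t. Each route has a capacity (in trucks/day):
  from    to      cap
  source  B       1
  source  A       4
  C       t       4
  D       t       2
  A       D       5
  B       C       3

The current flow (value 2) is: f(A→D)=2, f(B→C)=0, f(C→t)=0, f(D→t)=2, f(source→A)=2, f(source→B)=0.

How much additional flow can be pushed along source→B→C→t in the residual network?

Residual capacities along the path: source→B: 1, B→C: 3, C→t: 4.
Minimum is 1.

1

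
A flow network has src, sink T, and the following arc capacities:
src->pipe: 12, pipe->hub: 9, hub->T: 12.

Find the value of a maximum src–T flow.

Augment src->pipe->hub->T: bottleneck 9. Total 9.
No augmenting path remains in the residual graph.

9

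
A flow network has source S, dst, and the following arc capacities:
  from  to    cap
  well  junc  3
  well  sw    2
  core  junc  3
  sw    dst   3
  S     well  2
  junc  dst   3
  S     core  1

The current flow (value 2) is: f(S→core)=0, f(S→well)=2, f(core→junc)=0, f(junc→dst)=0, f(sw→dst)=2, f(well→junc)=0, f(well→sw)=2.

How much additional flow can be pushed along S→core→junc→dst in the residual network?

1

Residual capacities along the path: S→core: 1, core→junc: 3, junc→dst: 3.
Minimum is 1.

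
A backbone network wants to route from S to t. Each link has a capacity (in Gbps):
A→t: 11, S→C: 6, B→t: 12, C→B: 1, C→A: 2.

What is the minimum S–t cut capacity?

3

Max flow = 3 (via 2 augmenting paths).
In the residual at optimum, the set reachable from S is {C, S}.
Cut edges: C→B (cap 1), C→A (cap 2). Sum = 3.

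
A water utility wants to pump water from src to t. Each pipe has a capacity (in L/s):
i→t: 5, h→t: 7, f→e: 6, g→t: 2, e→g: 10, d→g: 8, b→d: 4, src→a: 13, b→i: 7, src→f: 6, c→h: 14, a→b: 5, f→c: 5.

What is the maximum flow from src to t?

11

Augment src→a→b→i→t: bottleneck 5. Total 5.
Augment src→f→e→g→t: bottleneck 2. Total 7.
Augment src→f→c→h→t: bottleneck 4. Total 11.
No augmenting path remains in the residual graph.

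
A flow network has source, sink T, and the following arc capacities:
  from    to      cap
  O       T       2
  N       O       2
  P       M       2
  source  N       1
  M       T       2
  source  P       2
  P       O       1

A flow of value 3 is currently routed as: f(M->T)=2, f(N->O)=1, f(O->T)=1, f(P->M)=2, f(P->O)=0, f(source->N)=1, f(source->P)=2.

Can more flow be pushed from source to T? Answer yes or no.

No

Residual reachable from source: {source}; T is not reachable.
Saturated cut: source->P, source->N with total capacity 3 = current flow value. Flow is maximum.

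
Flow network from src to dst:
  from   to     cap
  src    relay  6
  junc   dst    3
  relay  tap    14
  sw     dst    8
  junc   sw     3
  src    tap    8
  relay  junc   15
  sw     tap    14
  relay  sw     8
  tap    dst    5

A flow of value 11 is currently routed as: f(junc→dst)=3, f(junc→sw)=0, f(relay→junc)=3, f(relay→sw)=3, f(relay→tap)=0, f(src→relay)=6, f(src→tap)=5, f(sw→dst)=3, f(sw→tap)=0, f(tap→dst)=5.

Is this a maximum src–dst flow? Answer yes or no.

Yes

Residual reachable from src: {src, tap}; dst is not reachable.
Saturated cut: src→relay, tap→dst with total capacity 11 = current flow value. Flow is maximum.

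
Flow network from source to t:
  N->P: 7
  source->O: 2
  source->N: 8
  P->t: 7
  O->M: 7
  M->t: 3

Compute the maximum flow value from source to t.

9

Augment source->O->M->t: bottleneck 2. Total 2.
Augment source->N->P->t: bottleneck 7. Total 9.
No augmenting path remains in the residual graph.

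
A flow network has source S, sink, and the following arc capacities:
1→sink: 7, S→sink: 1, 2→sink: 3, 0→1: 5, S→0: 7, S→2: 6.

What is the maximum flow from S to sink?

Augment S→sink: bottleneck 1. Total 1.
Augment S→2→sink: bottleneck 3. Total 4.
Augment S→0→1→sink: bottleneck 5. Total 9.
No augmenting path remains in the residual graph.

9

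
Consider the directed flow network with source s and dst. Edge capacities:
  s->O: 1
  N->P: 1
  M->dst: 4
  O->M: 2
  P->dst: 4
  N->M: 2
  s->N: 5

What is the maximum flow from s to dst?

Augment s->O->M->dst: bottleneck 1. Total 1.
Augment s->N->M->dst: bottleneck 2. Total 3.
Augment s->N->P->dst: bottleneck 1. Total 4.
No augmenting path remains in the residual graph.

4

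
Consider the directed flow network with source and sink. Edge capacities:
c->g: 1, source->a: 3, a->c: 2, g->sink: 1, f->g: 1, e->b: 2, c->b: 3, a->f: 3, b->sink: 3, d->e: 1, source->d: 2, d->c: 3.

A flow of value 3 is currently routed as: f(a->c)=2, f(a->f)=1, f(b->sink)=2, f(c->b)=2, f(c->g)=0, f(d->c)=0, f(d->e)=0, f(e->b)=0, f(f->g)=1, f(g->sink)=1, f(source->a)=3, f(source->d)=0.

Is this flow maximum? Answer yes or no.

Residual path source->d->c->b->sink has bottleneck 1 > 0.
Pushing 1 along it raises the flow to 4, so the given flow is not maximum.

No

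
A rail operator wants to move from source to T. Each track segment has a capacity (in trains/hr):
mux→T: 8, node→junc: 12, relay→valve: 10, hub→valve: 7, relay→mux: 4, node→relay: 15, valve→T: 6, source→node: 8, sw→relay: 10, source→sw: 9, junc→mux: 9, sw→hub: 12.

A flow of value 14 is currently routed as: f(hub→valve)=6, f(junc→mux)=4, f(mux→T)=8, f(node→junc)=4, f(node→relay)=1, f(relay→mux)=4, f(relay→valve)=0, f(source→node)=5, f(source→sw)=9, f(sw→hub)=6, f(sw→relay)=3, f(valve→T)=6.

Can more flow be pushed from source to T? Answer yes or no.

No

Residual reachable from source: {hub, junc, mux, node, relay, source, sw, valve}; T is not reachable.
Saturated cut: valve→T, mux→T with total capacity 14 = current flow value. Flow is maximum.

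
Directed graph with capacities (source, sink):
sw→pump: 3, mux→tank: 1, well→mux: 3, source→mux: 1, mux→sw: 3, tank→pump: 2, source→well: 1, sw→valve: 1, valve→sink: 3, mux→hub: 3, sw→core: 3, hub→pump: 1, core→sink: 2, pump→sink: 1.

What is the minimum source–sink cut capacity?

Max flow = 2 (via 2 augmenting paths).
In the residual at optimum, the set reachable from source is {source}.
Cut edges: source→well (cap 1), source→mux (cap 1). Sum = 2.

2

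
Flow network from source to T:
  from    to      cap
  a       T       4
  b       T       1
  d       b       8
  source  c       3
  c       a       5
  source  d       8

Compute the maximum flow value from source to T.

Augment source→c→a→T: bottleneck 3. Total 3.
Augment source→d→b→T: bottleneck 1. Total 4.
No augmenting path remains in the residual graph.

4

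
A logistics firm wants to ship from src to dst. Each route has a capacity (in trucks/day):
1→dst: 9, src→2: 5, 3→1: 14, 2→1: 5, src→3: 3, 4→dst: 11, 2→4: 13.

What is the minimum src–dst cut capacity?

Max flow = 8 (via 2 augmenting paths).
In the residual at optimum, the set reachable from src is {src}.
Cut edges: src→2 (cap 5), src→3 (cap 3). Sum = 8.

8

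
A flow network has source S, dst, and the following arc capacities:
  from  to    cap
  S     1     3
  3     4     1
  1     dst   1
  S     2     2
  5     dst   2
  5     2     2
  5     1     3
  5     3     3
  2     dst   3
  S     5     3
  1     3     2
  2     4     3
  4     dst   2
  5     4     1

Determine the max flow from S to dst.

7

Augment S->5->dst: bottleneck 2. Total 2.
Augment S->1->dst: bottleneck 1. Total 3.
Augment S->2->dst: bottleneck 2. Total 5.
Augment S->5->2->dst: bottleneck 1. Total 6.
Augment S->1->3->4->dst: bottleneck 1. Total 7.
No augmenting path remains in the residual graph.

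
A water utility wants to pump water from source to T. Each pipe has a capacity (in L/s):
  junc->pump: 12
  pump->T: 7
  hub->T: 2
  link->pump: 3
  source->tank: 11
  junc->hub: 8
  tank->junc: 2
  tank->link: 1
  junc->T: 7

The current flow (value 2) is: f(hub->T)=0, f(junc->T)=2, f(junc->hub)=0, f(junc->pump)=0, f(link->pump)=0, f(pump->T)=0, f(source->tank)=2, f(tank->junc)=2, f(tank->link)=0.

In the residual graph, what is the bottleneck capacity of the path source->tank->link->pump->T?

1

Residual capacities along the path: source->tank: 9, tank->link: 1, link->pump: 3, pump->T: 7.
Minimum is 1.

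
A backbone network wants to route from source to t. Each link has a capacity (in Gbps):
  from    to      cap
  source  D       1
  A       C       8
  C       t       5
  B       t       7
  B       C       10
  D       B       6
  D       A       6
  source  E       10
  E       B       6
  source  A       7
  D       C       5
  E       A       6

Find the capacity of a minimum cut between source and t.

Max flow = 12 (via 3 augmenting paths).
In the residual at optimum, the set reachable from source is {A, C, E, source}.
Cut edges: source→D (cap 1), E→B (cap 6), C→t (cap 5). Sum = 12.

12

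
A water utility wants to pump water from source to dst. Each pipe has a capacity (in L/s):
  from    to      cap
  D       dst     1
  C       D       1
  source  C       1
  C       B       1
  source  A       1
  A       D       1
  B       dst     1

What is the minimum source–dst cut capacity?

2

Max flow = 2 (via 2 augmenting paths).
In the residual at optimum, the set reachable from source is {source}.
Cut edges: source→A (cap 1), source→C (cap 1). Sum = 2.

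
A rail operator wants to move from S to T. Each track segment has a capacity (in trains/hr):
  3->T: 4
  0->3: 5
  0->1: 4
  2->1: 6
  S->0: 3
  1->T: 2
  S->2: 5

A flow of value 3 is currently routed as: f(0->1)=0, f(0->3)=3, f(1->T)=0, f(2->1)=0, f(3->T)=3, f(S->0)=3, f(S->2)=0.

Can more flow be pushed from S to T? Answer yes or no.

Residual path S->2->1->T has bottleneck 2 > 0.
Pushing 2 along it raises the flow to 5, so the given flow is not maximum.

Yes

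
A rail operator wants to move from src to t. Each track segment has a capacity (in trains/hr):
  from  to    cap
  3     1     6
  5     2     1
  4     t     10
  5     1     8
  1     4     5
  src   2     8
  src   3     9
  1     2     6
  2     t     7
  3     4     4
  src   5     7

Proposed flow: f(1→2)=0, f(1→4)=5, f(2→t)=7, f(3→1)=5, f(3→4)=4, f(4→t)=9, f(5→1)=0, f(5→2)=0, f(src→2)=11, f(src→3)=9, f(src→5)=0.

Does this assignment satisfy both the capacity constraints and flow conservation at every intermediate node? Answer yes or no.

Capacity violated on src→2: flow 11 > capacity 8.

No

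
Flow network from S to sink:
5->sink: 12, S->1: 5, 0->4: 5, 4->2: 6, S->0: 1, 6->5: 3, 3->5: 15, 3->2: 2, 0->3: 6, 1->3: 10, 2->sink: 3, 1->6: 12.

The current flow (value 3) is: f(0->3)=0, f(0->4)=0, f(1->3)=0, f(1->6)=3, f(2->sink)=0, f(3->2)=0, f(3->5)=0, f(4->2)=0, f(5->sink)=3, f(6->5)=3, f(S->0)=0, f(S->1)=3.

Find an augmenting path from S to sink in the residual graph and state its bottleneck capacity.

Residual along S->1->3->5->sink: S->1: 2, 1->3: 10, 3->5: 15, 5->sink: 9.
Bottleneck = min = 2.

S->1->3->5->sink, bottleneck 2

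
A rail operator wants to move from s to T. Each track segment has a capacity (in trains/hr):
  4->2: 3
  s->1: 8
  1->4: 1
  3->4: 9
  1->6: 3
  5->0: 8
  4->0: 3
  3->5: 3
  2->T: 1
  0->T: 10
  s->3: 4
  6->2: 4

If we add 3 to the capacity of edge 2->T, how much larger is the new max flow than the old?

Original max flow = 6.
After raising cap(2->T), augmenting paths through that edge carry 2 more units.
New max flow = 8. Increase = 2.

2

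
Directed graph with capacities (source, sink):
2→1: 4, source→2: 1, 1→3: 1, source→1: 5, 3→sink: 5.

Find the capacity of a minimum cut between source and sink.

1

Max flow = 1 (via 1 augmenting path).
In the residual at optimum, the set reachable from source is {1, 2, source}.
Cut edges: 1→3 (cap 1). Sum = 1.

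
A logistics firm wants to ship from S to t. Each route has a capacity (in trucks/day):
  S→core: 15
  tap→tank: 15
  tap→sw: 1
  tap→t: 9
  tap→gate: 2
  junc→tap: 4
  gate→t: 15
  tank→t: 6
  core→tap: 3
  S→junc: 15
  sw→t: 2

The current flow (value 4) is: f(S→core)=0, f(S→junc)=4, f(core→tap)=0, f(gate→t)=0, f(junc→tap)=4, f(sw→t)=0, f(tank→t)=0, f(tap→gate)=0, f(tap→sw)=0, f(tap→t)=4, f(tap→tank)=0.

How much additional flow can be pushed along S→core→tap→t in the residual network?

Residual capacities along the path: S→core: 15, core→tap: 3, tap→t: 5.
Minimum is 3.

3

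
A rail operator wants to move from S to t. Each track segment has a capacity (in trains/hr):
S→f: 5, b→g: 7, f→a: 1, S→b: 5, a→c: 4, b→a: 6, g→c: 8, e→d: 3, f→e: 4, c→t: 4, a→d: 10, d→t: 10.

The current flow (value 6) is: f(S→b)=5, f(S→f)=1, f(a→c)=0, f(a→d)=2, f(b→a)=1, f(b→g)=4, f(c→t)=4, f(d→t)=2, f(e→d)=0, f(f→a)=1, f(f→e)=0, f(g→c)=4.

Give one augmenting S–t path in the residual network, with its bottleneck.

Residual along S→f→e→d→t: S→f: 4, f→e: 4, e→d: 3, d→t: 8.
Bottleneck = min = 3.

S→f→e→d→t, bottleneck 3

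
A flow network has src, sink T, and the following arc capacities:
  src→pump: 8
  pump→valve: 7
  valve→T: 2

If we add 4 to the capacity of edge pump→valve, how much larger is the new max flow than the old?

Original max flow = 2.
Edge pump→valve does not cross the min cut (source side {pump, src, valve}), so extra capacity there cannot help.
New max flow = 2. Increase = 0.

0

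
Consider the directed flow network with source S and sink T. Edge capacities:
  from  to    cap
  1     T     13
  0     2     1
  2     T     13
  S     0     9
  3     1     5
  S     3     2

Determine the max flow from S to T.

3

Augment S→3→1→T: bottleneck 2. Total 2.
Augment S→0→2→T: bottleneck 1. Total 3.
No augmenting path remains in the residual graph.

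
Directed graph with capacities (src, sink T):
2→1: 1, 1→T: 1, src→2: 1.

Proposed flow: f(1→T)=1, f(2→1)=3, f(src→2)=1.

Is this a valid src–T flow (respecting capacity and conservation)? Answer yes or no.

No

Capacity violated on 2→1: flow 3 > capacity 1.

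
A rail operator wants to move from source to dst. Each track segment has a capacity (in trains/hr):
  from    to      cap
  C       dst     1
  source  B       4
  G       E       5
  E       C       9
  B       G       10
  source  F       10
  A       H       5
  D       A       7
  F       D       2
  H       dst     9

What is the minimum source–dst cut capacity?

Max flow = 3 (via 2 augmenting paths).
In the residual at optimum, the set reachable from source is {B, C, E, F, G, source}.
Cut edges: F->D (cap 2), C->dst (cap 1). Sum = 3.

3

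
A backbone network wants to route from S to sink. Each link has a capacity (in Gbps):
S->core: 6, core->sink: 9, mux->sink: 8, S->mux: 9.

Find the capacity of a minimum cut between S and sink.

14

Max flow = 14 (via 2 augmenting paths).
In the residual at optimum, the set reachable from S is {S, mux}.
Cut edges: S->core (cap 6), mux->sink (cap 8). Sum = 14.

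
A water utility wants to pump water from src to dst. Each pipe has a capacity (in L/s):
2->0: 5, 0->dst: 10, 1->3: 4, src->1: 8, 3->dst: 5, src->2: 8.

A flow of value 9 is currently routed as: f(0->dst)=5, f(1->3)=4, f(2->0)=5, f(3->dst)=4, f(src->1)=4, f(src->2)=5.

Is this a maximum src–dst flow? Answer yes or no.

Yes

Residual reachable from src: {1, 2, src}; dst is not reachable.
Saturated cut: 2->0, 1->3 with total capacity 9 = current flow value. Flow is maximum.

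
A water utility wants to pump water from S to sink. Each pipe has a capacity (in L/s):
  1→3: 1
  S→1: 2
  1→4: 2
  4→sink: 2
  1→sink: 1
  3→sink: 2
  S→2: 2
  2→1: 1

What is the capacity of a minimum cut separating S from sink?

Max flow = 3 (via 3 augmenting paths).
In the residual at optimum, the set reachable from S is {2, S}.
Cut edges: S→1 (cap 2), 2→1 (cap 1). Sum = 3.

3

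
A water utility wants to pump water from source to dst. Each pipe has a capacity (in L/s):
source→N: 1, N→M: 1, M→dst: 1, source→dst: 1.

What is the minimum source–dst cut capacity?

Max flow = 2 (via 2 augmenting paths).
In the residual at optimum, the set reachable from source is {source}.
Cut edges: source→N (cap 1), source→dst (cap 1). Sum = 2.

2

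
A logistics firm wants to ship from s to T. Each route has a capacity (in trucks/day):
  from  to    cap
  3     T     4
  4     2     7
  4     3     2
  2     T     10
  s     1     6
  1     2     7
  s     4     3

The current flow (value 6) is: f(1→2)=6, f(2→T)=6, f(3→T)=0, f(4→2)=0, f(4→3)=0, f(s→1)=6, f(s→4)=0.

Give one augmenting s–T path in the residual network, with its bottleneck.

Residual along s→4→2→T: s→4: 3, 4→2: 7, 2→T: 4.
Bottleneck = min = 3.

s→4→2→T, bottleneck 3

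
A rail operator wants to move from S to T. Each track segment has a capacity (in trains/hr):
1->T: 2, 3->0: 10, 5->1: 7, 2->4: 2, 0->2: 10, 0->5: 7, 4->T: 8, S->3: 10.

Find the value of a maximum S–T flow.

Augment S->3->0->5->1->T: bottleneck 2. Total 2.
Augment S->3->0->2->4->T: bottleneck 2. Total 4.
No augmenting path remains in the residual graph.

4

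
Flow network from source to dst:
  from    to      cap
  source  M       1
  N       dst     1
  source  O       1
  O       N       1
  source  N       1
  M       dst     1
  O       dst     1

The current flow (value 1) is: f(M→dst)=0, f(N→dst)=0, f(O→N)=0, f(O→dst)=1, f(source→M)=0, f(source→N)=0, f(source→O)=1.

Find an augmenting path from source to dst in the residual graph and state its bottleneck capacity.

Residual along source→N→dst: source→N: 1, N→dst: 1.
Bottleneck = min = 1.

source→N→dst, bottleneck 1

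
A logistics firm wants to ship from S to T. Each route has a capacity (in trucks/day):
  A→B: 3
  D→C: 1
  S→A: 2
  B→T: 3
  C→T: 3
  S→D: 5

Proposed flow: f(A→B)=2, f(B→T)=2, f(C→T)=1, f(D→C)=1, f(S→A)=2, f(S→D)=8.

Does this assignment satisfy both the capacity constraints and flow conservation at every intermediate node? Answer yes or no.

Capacity violated on S→D: flow 8 > capacity 5.

No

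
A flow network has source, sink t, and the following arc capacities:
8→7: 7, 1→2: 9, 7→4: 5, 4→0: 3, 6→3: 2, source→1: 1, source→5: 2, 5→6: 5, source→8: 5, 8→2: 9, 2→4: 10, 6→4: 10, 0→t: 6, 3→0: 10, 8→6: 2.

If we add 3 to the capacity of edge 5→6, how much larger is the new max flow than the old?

0

Original max flow = 5.
Edge 5→6 does not cross the min cut (source side {1, 2, 4, 5, 6, 7, 8, source}), so extra capacity there cannot help.
New max flow = 5. Increase = 0.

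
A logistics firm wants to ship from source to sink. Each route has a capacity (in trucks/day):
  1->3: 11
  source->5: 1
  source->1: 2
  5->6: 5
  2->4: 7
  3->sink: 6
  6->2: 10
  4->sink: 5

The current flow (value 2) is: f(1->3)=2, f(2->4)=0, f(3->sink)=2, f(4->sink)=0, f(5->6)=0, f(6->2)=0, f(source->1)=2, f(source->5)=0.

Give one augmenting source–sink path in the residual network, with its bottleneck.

source->5->6->2->4->sink, bottleneck 1

Residual along source->5->6->2->4->sink: source->5: 1, 5->6: 5, 6->2: 10, 2->4: 7, 4->sink: 5.
Bottleneck = min = 1.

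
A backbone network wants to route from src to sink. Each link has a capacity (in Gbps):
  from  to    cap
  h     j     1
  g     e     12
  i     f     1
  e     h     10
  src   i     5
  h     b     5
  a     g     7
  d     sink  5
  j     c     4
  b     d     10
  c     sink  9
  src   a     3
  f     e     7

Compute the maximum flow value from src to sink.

4

Augment src→a→g→e→h→b→d→sink: bottleneck 3. Total 3.
Augment src→i→f→e→h→b→d→sink: bottleneck 1. Total 4.
No augmenting path remains in the residual graph.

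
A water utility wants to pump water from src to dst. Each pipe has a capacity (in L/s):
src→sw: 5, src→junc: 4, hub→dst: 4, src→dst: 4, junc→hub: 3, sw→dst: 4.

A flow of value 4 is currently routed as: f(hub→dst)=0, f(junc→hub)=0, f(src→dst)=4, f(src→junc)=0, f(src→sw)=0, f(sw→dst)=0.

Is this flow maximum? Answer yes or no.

No

Residual path src→sw→dst has bottleneck 4 > 0.
Pushing 4 along it raises the flow to 8, so the given flow is not maximum.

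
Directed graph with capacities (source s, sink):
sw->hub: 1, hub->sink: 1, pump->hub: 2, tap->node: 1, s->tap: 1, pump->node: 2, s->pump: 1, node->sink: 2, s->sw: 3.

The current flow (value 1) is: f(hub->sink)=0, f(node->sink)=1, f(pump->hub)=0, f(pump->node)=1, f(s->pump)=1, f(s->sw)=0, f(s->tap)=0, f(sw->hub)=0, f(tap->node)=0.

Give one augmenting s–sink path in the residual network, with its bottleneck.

Residual along s->sw->hub->sink: s->sw: 3, sw->hub: 1, hub->sink: 1.
Bottleneck = min = 1.

s->sw->hub->sink, bottleneck 1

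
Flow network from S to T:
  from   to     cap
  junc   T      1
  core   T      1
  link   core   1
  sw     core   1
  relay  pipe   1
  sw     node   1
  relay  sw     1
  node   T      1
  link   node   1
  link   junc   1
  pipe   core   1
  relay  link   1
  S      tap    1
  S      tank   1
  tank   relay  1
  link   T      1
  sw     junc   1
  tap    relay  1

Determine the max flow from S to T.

2

Augment S->tap->relay->link->T: bottleneck 1. Total 1.
Augment S->tank->relay->sw->node->T: bottleneck 1. Total 2.
No augmenting path remains in the residual graph.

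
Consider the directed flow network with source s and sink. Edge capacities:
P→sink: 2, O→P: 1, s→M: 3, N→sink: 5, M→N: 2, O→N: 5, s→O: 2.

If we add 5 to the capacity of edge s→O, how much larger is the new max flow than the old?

2

Original max flow = 4.
After raising cap(s→O), augmenting paths through that edge carry 2 more units.
New max flow = 6. Increase = 2.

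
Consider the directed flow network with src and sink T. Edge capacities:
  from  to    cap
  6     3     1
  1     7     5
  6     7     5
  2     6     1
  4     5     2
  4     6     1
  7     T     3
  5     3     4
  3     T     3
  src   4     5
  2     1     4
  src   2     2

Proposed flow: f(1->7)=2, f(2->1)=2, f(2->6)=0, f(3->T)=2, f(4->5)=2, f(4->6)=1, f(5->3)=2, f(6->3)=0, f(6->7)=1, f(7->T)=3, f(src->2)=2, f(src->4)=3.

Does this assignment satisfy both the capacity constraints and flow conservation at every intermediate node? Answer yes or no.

Every edge has 0 ≤ f(e) ≤ cap(e).
At each intermediate node, inflow equals outflow.

Yes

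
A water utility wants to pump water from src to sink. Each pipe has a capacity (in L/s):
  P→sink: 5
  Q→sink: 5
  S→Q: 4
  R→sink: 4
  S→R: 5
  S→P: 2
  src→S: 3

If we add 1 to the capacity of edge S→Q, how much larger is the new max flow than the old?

Original max flow = 3.
Edge S→Q does not cross the min cut (source side {src}), so extra capacity there cannot help.
New max flow = 3. Increase = 0.

0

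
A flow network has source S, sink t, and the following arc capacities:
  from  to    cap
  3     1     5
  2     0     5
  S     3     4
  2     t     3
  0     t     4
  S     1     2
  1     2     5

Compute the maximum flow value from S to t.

Augment S→1→2→t: bottleneck 2. Total 2.
Augment S→3→1→2→t: bottleneck 1. Total 3.
Augment S→3→1→2→0→t: bottleneck 2. Total 5.
No augmenting path remains in the residual graph.

5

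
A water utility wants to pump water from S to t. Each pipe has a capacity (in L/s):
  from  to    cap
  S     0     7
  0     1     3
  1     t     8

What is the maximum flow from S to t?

3

Augment S→0→1→t: bottleneck 3. Total 3.
No augmenting path remains in the residual graph.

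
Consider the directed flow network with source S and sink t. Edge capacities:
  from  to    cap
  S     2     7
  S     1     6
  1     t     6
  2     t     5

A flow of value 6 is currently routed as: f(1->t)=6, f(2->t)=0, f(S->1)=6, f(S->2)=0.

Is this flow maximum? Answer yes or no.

Residual path S->2->t has bottleneck 5 > 0.
Pushing 5 along it raises the flow to 11, so the given flow is not maximum.

No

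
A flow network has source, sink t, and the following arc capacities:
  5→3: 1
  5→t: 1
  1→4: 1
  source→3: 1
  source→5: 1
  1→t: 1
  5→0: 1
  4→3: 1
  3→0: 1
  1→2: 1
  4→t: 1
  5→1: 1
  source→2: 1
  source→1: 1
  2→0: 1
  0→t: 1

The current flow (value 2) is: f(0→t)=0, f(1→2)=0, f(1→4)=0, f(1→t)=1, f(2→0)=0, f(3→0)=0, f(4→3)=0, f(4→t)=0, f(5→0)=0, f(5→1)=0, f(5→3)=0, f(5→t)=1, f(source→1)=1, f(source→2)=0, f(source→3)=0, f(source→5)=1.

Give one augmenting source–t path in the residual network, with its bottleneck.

source→2→0→t, bottleneck 1

Residual along source→2→0→t: source→2: 1, 2→0: 1, 0→t: 1.
Bottleneck = min = 1.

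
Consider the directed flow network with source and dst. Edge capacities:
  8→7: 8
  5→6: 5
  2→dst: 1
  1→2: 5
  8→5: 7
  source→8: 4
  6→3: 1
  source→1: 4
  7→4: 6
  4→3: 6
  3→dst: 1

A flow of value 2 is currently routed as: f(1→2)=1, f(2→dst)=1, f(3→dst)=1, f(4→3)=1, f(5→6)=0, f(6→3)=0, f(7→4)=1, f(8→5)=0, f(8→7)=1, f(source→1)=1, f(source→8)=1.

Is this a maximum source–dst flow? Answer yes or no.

Yes

Residual reachable from source: {1, 2, 3, 4, 5, 6, 7, 8, source}; dst is not reachable.
Saturated cut: 2→dst, 3→dst with total capacity 2 = current flow value. Flow is maximum.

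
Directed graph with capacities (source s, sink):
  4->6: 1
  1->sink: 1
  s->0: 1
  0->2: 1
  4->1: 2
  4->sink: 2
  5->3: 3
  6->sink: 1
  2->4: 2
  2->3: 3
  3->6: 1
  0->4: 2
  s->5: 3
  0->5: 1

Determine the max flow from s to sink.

Augment s->0->4->sink: bottleneck 1. Total 1.
Augment s->5->3->6->sink: bottleneck 1. Total 2.
No augmenting path remains in the residual graph.

2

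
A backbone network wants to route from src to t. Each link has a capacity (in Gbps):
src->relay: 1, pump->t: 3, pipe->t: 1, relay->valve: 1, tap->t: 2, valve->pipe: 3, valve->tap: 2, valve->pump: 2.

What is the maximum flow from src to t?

Augment src->relay->valve->tap->t: bottleneck 1. Total 1.
No augmenting path remains in the residual graph.

1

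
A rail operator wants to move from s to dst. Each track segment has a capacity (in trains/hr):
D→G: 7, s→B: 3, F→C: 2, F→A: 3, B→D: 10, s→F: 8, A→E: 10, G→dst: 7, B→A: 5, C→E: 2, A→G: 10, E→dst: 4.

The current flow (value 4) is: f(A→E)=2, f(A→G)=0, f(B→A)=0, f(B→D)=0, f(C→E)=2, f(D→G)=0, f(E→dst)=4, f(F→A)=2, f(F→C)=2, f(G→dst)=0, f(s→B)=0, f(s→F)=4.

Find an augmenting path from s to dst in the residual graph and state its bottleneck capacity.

Residual along s→F→A→G→dst: s→F: 4, F→A: 1, A→G: 10, G→dst: 7.
Bottleneck = min = 1.

s→F→A→G→dst, bottleneck 1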